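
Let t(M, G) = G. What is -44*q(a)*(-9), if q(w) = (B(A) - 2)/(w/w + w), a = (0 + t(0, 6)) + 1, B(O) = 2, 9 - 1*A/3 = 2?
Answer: 0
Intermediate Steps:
A = 21 (A = 27 - 3*2 = 27 - 6 = 21)
a = 7 (a = (0 + 6) + 1 = 6 + 1 = 7)
q(w) = 0 (q(w) = (2 - 2)/(w/w + w) = 0/(1 + w) = 0)
-44*q(a)*(-9) = -44*0*(-9) = 0*(-9) = 0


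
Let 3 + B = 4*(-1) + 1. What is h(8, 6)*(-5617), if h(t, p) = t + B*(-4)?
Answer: -179744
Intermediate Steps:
B = -6 (B = -3 + (4*(-1) + 1) = -3 + (-4 + 1) = -3 - 3 = -6)
h(t, p) = 24 + t (h(t, p) = t - 6*(-4) = t + 24 = 24 + t)
h(8, 6)*(-5617) = (24 + 8)*(-5617) = 32*(-5617) = -179744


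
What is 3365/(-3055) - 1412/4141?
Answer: -3649625/2530151 ≈ -1.4425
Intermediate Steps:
3365/(-3055) - 1412/4141 = 3365*(-1/3055) - 1412*1/4141 = -673/611 - 1412/4141 = -3649625/2530151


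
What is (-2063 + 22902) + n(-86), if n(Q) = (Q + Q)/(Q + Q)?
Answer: 20840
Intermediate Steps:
n(Q) = 1 (n(Q) = (2*Q)/((2*Q)) = (2*Q)*(1/(2*Q)) = 1)
(-2063 + 22902) + n(-86) = (-2063 + 22902) + 1 = 20839 + 1 = 20840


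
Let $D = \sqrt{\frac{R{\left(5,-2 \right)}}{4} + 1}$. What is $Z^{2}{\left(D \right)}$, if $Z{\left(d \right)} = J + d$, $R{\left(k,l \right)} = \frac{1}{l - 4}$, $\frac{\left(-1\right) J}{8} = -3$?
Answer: $\frac{\left(288 + \sqrt{138}\right)^{2}}{144} \approx 623.95$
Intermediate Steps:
$J = 24$ ($J = \left(-8\right) \left(-3\right) = 24$)
$R{\left(k,l \right)} = \frac{1}{-4 + l}$
$D = \frac{\sqrt{138}}{12}$ ($D = \sqrt{\frac{1}{\left(-4 - 2\right) 4} + 1} = \sqrt{\frac{1}{-6} \cdot \frac{1}{4} + 1} = \sqrt{\left(- \frac{1}{6}\right) \frac{1}{4} + 1} = \sqrt{- \frac{1}{24} + 1} = \sqrt{\frac{23}{24}} = \frac{\sqrt{138}}{12} \approx 0.97894$)
$Z{\left(d \right)} = 24 + d$
$Z^{2}{\left(D \right)} = \left(24 + \frac{\sqrt{138}}{12}\right)^{2}$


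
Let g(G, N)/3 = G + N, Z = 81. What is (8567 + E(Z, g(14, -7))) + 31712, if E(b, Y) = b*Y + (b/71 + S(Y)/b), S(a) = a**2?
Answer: 26829428/639 ≈ 41987.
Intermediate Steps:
g(G, N) = 3*G + 3*N (g(G, N) = 3*(G + N) = 3*G + 3*N)
E(b, Y) = b/71 + Y*b + Y**2/b (E(b, Y) = b*Y + (b/71 + Y**2/b) = Y*b + (b*(1/71) + Y**2/b) = Y*b + (b/71 + Y**2/b) = b/71 + Y*b + Y**2/b)
(8567 + E(Z, g(14, -7))) + 31712 = (8567 + ((1/71)*81 + (3*14 + 3*(-7))*81 + (3*14 + 3*(-7))**2/81)) + 31712 = (8567 + (81/71 + (42 - 21)*81 + (42 - 21)**2*(1/81))) + 31712 = (8567 + (81/71 + 21*81 + 21**2*(1/81))) + 31712 = (8567 + (81/71 + 1701 + 441*(1/81))) + 31712 = (8567 + (81/71 + 1701 + 49/9)) + 31712 = (8567 + 1091147/639) + 31712 = 6565460/639 + 31712 = 26829428/639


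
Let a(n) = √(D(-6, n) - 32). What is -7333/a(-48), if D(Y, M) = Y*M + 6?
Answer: -7333*√262/262 ≈ -453.03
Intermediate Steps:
D(Y, M) = 6 + M*Y (D(Y, M) = M*Y + 6 = 6 + M*Y)
a(n) = √(-26 - 6*n) (a(n) = √((6 + n*(-6)) - 32) = √((6 - 6*n) - 32) = √(-26 - 6*n))
-7333/a(-48) = -7333/√(-26 - 6*(-48)) = -7333/√(-26 + 288) = -7333*√262/262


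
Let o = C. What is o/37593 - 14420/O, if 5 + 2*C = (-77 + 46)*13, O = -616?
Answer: 6451969/275682 ≈ 23.404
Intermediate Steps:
C = -204 (C = -5/2 + ((-77 + 46)*13)/2 = -5/2 + (-31*13)/2 = -5/2 + (½)*(-403) = -5/2 - 403/2 = -204)
o = -204
o/37593 - 14420/O = -204/37593 - 14420/(-616) = -204*1/37593 - 14420*(-1/616) = -68/12531 + 515/22 = 6451969/275682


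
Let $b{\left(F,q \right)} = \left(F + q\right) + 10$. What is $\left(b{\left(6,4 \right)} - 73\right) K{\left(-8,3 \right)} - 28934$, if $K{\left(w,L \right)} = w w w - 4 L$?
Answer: $-1162$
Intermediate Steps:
$b{\left(F,q \right)} = 10 + F + q$
$K{\left(w,L \right)} = w^{3} - 4 L$ ($K{\left(w,L \right)} = w^{2} w - 4 L = w^{3} - 4 L$)
$\left(b{\left(6,4 \right)} - 73\right) K{\left(-8,3 \right)} - 28934 = \left(\left(10 + 6 + 4\right) - 73\right) \left(\left(-8\right)^{3} - 12\right) - 28934 = \left(20 - 73\right) \left(-512 - 12\right) - 28934 = \left(-53\right) \left(-524\right) - 28934 = 27772 - 28934 = -1162$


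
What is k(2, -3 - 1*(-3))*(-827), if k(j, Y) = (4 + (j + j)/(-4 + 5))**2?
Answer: -52928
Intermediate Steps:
k(j, Y) = (4 + 2*j)**2 (k(j, Y) = (4 + (2*j)/1)**2 = (4 + (2*j)*1)**2 = (4 + 2*j)**2)
k(2, -3 - 1*(-3))*(-827) = (4*(2 + 2)**2)*(-827) = (4*4**2)*(-827) = (4*16)*(-827) = 64*(-827) = -52928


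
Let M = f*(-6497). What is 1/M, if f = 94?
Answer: -1/610718 ≈ -1.6374e-6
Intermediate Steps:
M = -610718 (M = 94*(-6497) = -610718)
1/M = 1/(-610718) = -1/610718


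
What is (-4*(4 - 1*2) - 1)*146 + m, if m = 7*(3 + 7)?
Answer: -1244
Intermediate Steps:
m = 70 (m = 7*10 = 70)
(-4*(4 - 1*2) - 1)*146 + m = (-4*(4 - 1*2) - 1)*146 + 70 = (-4*(4 - 2) - 1)*146 + 70 = (-4*2 - 1)*146 + 70 = (-8 - 1)*146 + 70 = -9*146 + 70 = -1314 + 70 = -1244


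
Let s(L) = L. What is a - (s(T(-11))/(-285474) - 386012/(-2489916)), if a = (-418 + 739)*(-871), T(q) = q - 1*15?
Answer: -752784655091107/2692448031 ≈ -2.7959e+5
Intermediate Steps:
T(q) = -15 + q (T(q) = q - 15 = -15 + q)
a = -279591 (a = 321*(-871) = -279591)
a - (s(T(-11))/(-285474) - 386012/(-2489916)) = -279591 - ((-15 - 11)/(-285474) - 386012/(-2489916)) = -279591 - (-26*(-1/285474) - 386012*(-1/2489916)) = -279591 - (13/142737 + 8773/56589) = -279591 - 1*417655786/2692448031 = -279591 - 417655786/2692448031 = -752784655091107/2692448031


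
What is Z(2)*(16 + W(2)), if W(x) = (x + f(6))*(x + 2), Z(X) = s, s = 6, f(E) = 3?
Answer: 216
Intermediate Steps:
Z(X) = 6
W(x) = (2 + x)*(3 + x) (W(x) = (x + 3)*(x + 2) = (3 + x)*(2 + x) = (2 + x)*(3 + x))
Z(2)*(16 + W(2)) = 6*(16 + (6 + 2² + 5*2)) = 6*(16 + (6 + 4 + 10)) = 6*(16 + 20) = 6*36 = 216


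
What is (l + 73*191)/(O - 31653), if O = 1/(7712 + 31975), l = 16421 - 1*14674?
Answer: -62268903/125621261 ≈ -0.49569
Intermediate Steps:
l = 1747 (l = 16421 - 14674 = 1747)
O = 1/39687 ≈ 2.5197e-5
(l + 73*191)/(O - 31653) = (1747 + 73*191)/(1/39687 - 31653) = (1747 + 13943)/(-1256212610/39687) = 15690*(-39687/1256212610) = -62268903/125621261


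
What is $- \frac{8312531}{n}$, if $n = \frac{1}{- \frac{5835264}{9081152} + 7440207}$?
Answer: $- \frac{8775648707720158425}{141893} \approx -6.1847 \cdot 10^{13}$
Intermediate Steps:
$n = \frac{141893}{1055713200675}$ ($n = \frac{1}{\left(-5835264\right) \frac{1}{9081152} + 7440207} = \frac{1}{- \frac{91176}{141893} + 7440207} = \frac{1}{\frac{1055713200675}{141893}} = \frac{141893}{1055713200675} \approx 1.344 \cdot 10^{-7}$)
$- \frac{8312531}{n} = - \frac{8312531}{\frac{141893}{1055713200675}} = \left(-8312531\right) \frac{1055713200675}{141893} = - \frac{8775648707720158425}{141893}$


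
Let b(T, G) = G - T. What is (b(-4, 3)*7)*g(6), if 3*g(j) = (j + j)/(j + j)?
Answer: 49/3 ≈ 16.333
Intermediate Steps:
g(j) = ⅓ (g(j) = ((j + j)/(j + j))/3 = ((2*j)/((2*j)))/3 = ((2*j)*(1/(2*j)))/3 = (⅓)*1 = ⅓)
(b(-4, 3)*7)*g(6) = ((3 - 1*(-4))*7)*(⅓) = ((3 + 4)*7)*(⅓) = (7*7)*(⅓) = 49*(⅓) = 49/3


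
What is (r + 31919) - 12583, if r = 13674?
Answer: 33010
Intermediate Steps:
(r + 31919) - 12583 = (13674 + 31919) - 12583 = 45593 - 12583 = 33010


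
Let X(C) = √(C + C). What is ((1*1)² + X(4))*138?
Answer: 138 + 276*√2 ≈ 528.32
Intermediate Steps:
X(C) = √2*√C (X(C) = √(2*C) = √2*√C)
((1*1)² + X(4))*138 = ((1*1)² + √2*√4)*138 = (1² + √2*2)*138 = (1 + 2*√2)*138 = 138 + 276*√2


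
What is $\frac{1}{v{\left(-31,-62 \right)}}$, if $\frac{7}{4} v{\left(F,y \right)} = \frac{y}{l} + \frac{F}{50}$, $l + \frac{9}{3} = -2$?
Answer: $\frac{175}{1178} \approx 0.14856$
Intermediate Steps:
$l = -5$ ($l = -3 - 2 = -5$)
$v{\left(F,y \right)} = - \frac{4 y}{35} + \frac{2 F}{175}$ ($v{\left(F,y \right)} = \frac{4 \left(\frac{y}{-5} + \frac{F}{50}\right)}{7} = \frac{4 \left(y \left(- \frac{1}{5}\right) + F \frac{1}{50}\right)}{7} = \frac{4 \left(- \frac{y}{5} + \frac{F}{50}\right)}{7} = - \frac{4 y}{35} + \frac{2 F}{175}$)
$\frac{1}{v{\left(-31,-62 \right)}} = \frac{1}{\left(- \frac{4}{35}\right) \left(-62\right) + \frac{2}{175} \left(-31\right)} = \frac{1}{\frac{248}{35} - \frac{62}{175}} = \frac{1}{\frac{1178}{175}} = \frac{175}{1178}$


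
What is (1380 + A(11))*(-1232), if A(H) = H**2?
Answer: -1849232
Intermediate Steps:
(1380 + A(11))*(-1232) = (1380 + 11**2)*(-1232) = (1380 + 121)*(-1232) = 1501*(-1232) = -1849232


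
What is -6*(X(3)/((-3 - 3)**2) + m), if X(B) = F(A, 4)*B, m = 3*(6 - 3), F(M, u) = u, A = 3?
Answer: -56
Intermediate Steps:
m = 9 (m = 3*3 = 9)
X(B) = 4*B
-6*(X(3)/((-3 - 3)**2) + m) = -6*((4*3)/((-3 - 3)**2) + 9) = -6*(12/((-6)**2) + 9) = -6*(12/36 + 9) = -6*(12*(1/36) + 9) = -6*(1/3 + 9) = -6*28/3 = -56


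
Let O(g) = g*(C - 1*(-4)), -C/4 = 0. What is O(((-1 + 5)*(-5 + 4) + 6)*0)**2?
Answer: 0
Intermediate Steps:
C = 0 (C = -4*0 = 0)
O(g) = 4*g (O(g) = g*(0 - 1*(-4)) = g*(0 + 4) = g*4 = 4*g)
O(((-1 + 5)*(-5 + 4) + 6)*0)**2 = (4*(((-1 + 5)*(-5 + 4) + 6)*0))**2 = (4*((4*(-1) + 6)*0))**2 = (4*((-4 + 6)*0))**2 = (4*(2*0))**2 = (4*0)**2 = 0**2 = 0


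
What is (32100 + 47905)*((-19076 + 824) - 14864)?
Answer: -2649445580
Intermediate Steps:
(32100 + 47905)*((-19076 + 824) - 14864) = 80005*(-18252 - 14864) = 80005*(-33116) = -2649445580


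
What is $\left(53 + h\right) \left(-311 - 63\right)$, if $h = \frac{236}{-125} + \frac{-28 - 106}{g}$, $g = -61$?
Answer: $- \frac{152023146}{7625} \approx -19937.0$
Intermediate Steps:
$h = \frac{2354}{7625}$ ($h = \frac{236}{-125} + \frac{-28 - 106}{-61} = 236 \left(- \frac{1}{125}\right) - - \frac{134}{61} = - \frac{236}{125} + \frac{134}{61} = \frac{2354}{7625} \approx 0.30872$)
$\left(53 + h\right) \left(-311 - 63\right) = \left(53 + \frac{2354}{7625}\right) \left(-311 - 63\right) = \frac{406479}{7625} \left(-374\right) = - \frac{152023146}{7625}$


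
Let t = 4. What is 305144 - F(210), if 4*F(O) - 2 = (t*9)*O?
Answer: 606507/2 ≈ 3.0325e+5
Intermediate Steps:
F(O) = ½ + 9*O (F(O) = ½ + ((4*9)*O)/4 = ½ + (36*O)/4 = ½ + 9*O)
305144 - F(210) = 305144 - (½ + 9*210) = 305144 - (½ + 1890) = 305144 - 1*3781/2 = 305144 - 3781/2 = 606507/2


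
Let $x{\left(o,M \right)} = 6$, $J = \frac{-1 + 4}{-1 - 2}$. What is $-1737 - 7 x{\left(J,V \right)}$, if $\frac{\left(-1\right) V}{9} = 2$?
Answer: $-1779$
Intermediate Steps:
$V = -18$ ($V = \left(-9\right) 2 = -18$)
$J = -1$ ($J = \frac{3}{-3} = 3 \left(- \frac{1}{3}\right) = -1$)
$-1737 - 7 x{\left(J,V \right)} = -1737 - 42 = -1779$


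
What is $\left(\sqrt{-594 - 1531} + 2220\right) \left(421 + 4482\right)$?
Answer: $10884660 + 24515 i \sqrt{85} \approx 1.0885 \cdot 10^{7} + 2.2602 \cdot 10^{5} i$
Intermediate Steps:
$\left(\sqrt{-594 - 1531} + 2220\right) \left(421 + 4482\right) = \left(\sqrt{-2125} + 2220\right) 4903 = \left(5 i \sqrt{85} + 2220\right) 4903 = \left(2220 + 5 i \sqrt{85}\right) 4903 = 10884660 + 24515 i \sqrt{85}$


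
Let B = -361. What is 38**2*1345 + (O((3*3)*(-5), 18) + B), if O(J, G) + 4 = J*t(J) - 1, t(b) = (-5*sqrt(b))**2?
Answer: 1992439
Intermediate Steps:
t(b) = 25*b
O(J, G) = -5 + 25*J**2 (O(J, G) = -4 + (J*(25*J) - 1) = -4 + (25*J**2 - 1) = -4 + (-1 + 25*J**2) = -5 + 25*J**2)
38**2*1345 + (O((3*3)*(-5), 18) + B) = 38**2*1345 + ((-5 + 25*((3*3)*(-5))**2) - 361) = 1444*1345 + ((-5 + 25*(9*(-5))**2) - 361) = 1942180 + ((-5 + 25*(-45)**2) - 361) = 1942180 + ((-5 + 25*2025) - 361) = 1942180 + ((-5 + 50625) - 361) = 1942180 + (50620 - 361) = 1942180 + 50259 = 1992439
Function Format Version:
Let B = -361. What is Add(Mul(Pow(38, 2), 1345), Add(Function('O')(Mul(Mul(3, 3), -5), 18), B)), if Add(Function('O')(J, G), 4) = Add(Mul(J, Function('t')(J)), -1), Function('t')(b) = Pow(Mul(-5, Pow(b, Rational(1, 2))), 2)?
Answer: 1992439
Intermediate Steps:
Function('t')(b) = Mul(25, b)
Function('O')(J, G) = Add(-5, Mul(25, Pow(J, 2))) (Function('O')(J, G) = Add(-4, Add(Mul(J, Mul(25, J)), -1)) = Add(-4, Add(Mul(25, Pow(J, 2)), -1)) = Add(-4, Add(-1, Mul(25, Pow(J, 2)))) = Add(-5, Mul(25, Pow(J, 2))))
Add(Mul(Pow(38, 2), 1345), Add(Function('O')(Mul(Mul(3, 3), -5), 18), B)) = Add(Mul(Pow(38, 2), 1345), Add(Add(-5, Mul(25, Pow(Mul(Mul(3, 3), -5), 2))), -361)) = Add(Mul(1444, 1345), Add(Add(-5, Mul(25, Pow(Mul(9, -5), 2))), -361)) = Add(1942180, Add(Add(-5, Mul(25, Pow(-45, 2))), -361)) = Add(1942180, Add(Add(-5, Mul(25, 2025)), -361)) = Add(1942180, Add(Add(-5, 50625), -361)) = Add(1942180, Add(50620, -361)) = Add(1942180, 50259) = 1992439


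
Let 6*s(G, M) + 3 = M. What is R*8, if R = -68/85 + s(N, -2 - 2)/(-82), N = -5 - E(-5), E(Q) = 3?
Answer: -3866/615 ≈ -6.2862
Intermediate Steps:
N = -8 (N = -5 - 1*3 = -5 - 3 = -8)
s(G, M) = -½ + M/6
R = -1933/2460 (R = -68/85 + (-½ + (-2 - 2)/6)/(-82) = -68*1/85 + (-½ + (⅙)*(-4))*(-1/82) = -⅘ + (-½ - ⅔)*(-1/82) = -⅘ - 7/6*(-1/82) = -⅘ + 7/492 = -1933/2460 ≈ -0.78577)
R*8 = -1933/2460*8 = -3866/615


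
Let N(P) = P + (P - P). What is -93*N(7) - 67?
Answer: -718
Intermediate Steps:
N(P) = P (N(P) = P + 0 = P)
-93*N(7) - 67 = -93*7 - 67 = -651 - 67 = -718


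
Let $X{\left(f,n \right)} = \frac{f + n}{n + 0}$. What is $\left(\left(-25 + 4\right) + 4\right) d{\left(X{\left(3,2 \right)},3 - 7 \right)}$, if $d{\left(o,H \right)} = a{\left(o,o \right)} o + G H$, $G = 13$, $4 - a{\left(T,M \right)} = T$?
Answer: $\frac{3281}{4} \approx 820.25$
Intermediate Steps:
$a{\left(T,M \right)} = 4 - T$
$X{\left(f,n \right)} = \frac{f + n}{n}$
$d{\left(o,H \right)} = 13 H + o \left(4 - o\right)$ ($d{\left(o,H \right)} = \left(4 - o\right) o + 13 H = o \left(4 - o\right) + 13 H = 13 H + o \left(4 - o\right)$)
$\left(\left(-25 + 4\right) + 4\right) d{\left(X{\left(3,2 \right)},3 - 7 \right)} = \left(\left(-25 + 4\right) + 4\right) \left(13 \left(3 - 7\right) - \frac{3 + 2}{2} \left(-4 + \frac{3 + 2}{2}\right)\right) = \left(-21 + 4\right) \left(13 \left(3 - 7\right) - \frac{1}{2} \cdot 5 \left(-4 + \frac{1}{2} \cdot 5\right)\right) = - 17 \left(13 \left(-4\right) - \frac{5 \left(-4 + \frac{5}{2}\right)}{2}\right) = - 17 \left(-52 - \frac{5}{2} \left(- \frac{3}{2}\right)\right) = - 17 \left(-52 + \frac{15}{4}\right) = \left(-17\right) \left(- \frac{193}{4}\right) = \frac{3281}{4}$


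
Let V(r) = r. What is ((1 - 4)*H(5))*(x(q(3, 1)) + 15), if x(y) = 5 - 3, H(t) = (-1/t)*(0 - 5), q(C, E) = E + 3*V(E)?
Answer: -51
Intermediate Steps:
q(C, E) = 4*E (q(C, E) = E + 3*E = 4*E)
H(t) = 5/t (H(t) = -1/t*(-5) = 5/t)
x(y) = 2
((1 - 4)*H(5))*(x(q(3, 1)) + 15) = ((1 - 4)*(5/5))*(2 + 15) = -15/5*17 = -3*1*17 = -3*17 = -51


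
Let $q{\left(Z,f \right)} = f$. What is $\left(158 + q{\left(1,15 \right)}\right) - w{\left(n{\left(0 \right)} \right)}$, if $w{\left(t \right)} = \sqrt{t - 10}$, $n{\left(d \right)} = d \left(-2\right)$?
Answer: $173 - i \sqrt{10} \approx 173.0 - 3.1623 i$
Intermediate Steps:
$n{\left(d \right)} = - 2 d$
$w{\left(t \right)} = \sqrt{-10 + t}$
$\left(158 + q{\left(1,15 \right)}\right) - w{\left(n{\left(0 \right)} \right)} = \left(158 + 15\right) - \sqrt{-10 - 0} = 173 - \sqrt{-10 + 0} = 173 - \sqrt{-10} = 173 - i \sqrt{10}$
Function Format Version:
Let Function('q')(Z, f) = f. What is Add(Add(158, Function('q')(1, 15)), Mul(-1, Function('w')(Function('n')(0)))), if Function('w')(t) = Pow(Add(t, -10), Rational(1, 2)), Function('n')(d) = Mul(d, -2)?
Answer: Add(173, Mul(-1, I, Pow(10, Rational(1, 2)))) ≈ Add(173.00, Mul(-3.1623, I))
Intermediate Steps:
Function('n')(d) = Mul(-2, d)
Function('w')(t) = Pow(Add(-10, t), Rational(1, 2))
Add(Add(158, Function('q')(1, 15)), Mul(-1, Function('w')(Function('n')(0)))) = Add(Add(158, 15), Mul(-1, Pow(Add(-10, Mul(-2, 0)), Rational(1, 2)))) = Add(173, Mul(-1, Pow(Add(-10, 0), Rational(1, 2)))) = Add(173, Mul(-1, Pow(-10, Rational(1, 2)))) = Add(173, Mul(-1, Mul(I, Pow(10, Rational(1, 2))))) = Add(173, Mul(-1, I, Pow(10, Rational(1, 2))))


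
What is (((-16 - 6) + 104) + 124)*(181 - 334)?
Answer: -31518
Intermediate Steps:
(((-16 - 6) + 104) + 124)*(181 - 334) = ((-22 + 104) + 124)*(-153) = (82 + 124)*(-153) = 206*(-153) = -31518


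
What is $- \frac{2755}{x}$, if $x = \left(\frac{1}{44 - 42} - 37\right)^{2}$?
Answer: $- \frac{11020}{5329} \approx -2.0679$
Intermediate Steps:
$x = \frac{5329}{4}$ ($x = \left(\frac{1}{2} - 37\right)^{2} = \left(- \frac{73}{2}\right)^{2} = \frac{5329}{4} \approx 1332.3$)
$- \frac{2755}{x} = - \frac{2755}{\frac{5329}{4}} = \left(-2755\right) \frac{4}{5329} = - \frac{11020}{5329}$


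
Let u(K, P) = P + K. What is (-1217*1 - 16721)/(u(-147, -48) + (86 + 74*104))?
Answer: -17938/7587 ≈ -2.3643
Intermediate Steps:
u(K, P) = K + P
(-1217*1 - 16721)/(u(-147, -48) + (86 + 74*104)) = (-1217*1 - 16721)/((-147 - 48) + (86 + 74*104)) = (-1217 - 16721)/(-195 + (86 + 7696)) = -17938/(-195 + 7782) = -17938/7587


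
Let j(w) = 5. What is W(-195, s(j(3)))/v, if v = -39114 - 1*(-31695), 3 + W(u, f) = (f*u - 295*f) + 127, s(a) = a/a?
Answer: 122/2473 ≈ 0.049333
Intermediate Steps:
s(a) = 1
W(u, f) = 124 - 295*f + f*u (W(u, f) = -3 + ((f*u - 295*f) + 127) = -3 + ((-295*f + f*u) + 127) = -3 + (127 - 295*f + f*u) = 124 - 295*f + f*u)
v = -7419 (v = -39114 + 31695 = -7419)
W(-195, s(j(3)))/v = (124 - 295*1 + 1*(-195))/(-7419) = (124 - 295 - 195)*(-1/7419) = -366*(-1/7419) = 122/2473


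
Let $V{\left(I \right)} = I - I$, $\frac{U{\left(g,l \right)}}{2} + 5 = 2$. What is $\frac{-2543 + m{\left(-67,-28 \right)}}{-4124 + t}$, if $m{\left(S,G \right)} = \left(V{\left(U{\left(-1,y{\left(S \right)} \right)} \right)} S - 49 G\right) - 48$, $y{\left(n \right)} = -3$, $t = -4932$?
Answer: $\frac{1219}{9056} \approx 0.13461$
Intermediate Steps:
$U{\left(g,l \right)} = -6$ ($U{\left(g,l \right)} = -10 + 2 \cdot 2 = -10 + 4 = -6$)
$V{\left(I \right)} = 0$
$m{\left(S,G \right)} = -48 - 49 G$ ($m{\left(S,G \right)} = \left(0 S - 49 G\right) - 48 = \left(0 - 49 G\right) - 48 = - 49 G - 48 = -48 - 49 G$)
$\frac{-2543 + m{\left(-67,-28 \right)}}{-4124 + t} = \frac{-2543 - -1324}{-4124 - 4932} = \frac{-2543 + \left(-48 + 1372\right)}{-9056} = \left(-2543 + 1324\right) \left(- \frac{1}{9056}\right) = \left(-1219\right) \left(- \frac{1}{9056}\right) = \frac{1219}{9056}$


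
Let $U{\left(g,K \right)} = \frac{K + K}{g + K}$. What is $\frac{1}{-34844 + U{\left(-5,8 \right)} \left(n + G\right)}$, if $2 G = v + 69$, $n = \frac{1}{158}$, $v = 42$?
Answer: $- \frac{237}{8187868} \approx -2.8945 \cdot 10^{-5}$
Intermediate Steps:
$n = \frac{1}{158} \approx 0.0063291$
$U{\left(g,K \right)} = \frac{2 K}{K + g}$
$G = \frac{111}{2}$ ($G = \frac{42 + 69}{2} = \frac{1}{2} \cdot 111 = \frac{111}{2} \approx 55.5$)
$\frac{1}{-34844 + U{\left(-5,8 \right)} \left(n + G\right)} = \frac{1}{-34844 + 2 \cdot 8 \frac{1}{8 - 5} \left(\frac{1}{158} + \frac{111}{2}\right)} = \frac{1}{-34844 + 2 \cdot 8 \cdot \frac{1}{3} \cdot \frac{4385}{79}} = \frac{1}{-34844 + \frac{16}{3} \cdot \frac{4385}{79}} = \frac{1}{-34844 + \frac{70160}{237}} = \frac{1}{- \frac{8187868}{237}} = - \frac{237}{8187868}$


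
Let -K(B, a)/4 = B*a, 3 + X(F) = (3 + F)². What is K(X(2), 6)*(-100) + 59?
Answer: 52859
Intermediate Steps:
X(F) = -3 + (3 + F)²
K(B, a) = -4*B*a
K(X(2), 6)*(-100) + 59 = -4*(-3 + (3 + 2)²)*6*(-100) + 59 = -4*(-3 + 5²)*6*(-100) + 59 = -4*(-3 + 25)*6*(-100) + 59 = -4*22*6*(-100) + 59 = -528*(-100) + 59 = 52800 + 59 = 52859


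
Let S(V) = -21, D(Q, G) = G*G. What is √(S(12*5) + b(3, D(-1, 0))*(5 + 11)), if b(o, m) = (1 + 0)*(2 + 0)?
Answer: √11 ≈ 3.3166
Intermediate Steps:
D(Q, G) = G²
b(o, m) = 2 (b(o, m) = 1*2 = 2)
√(S(12*5) + b(3, D(-1, 0))*(5 + 11)) = √(-21 + 2*(5 + 11)) = √(-21 + 2*16) = √(-21 + 32) = √11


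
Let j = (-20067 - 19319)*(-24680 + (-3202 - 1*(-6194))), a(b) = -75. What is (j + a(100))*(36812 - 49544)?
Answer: -10875718872876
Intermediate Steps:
j = 854203568 (j = -39386*(-24680 + (-3202 + 6194)) = -39386*(-24680 + 2992) = -39386*(-21688) = 854203568)
(j + a(100))*(36812 - 49544) = (854203568 - 75)*(36812 - 49544) = 854203493*(-12732) = -10875718872876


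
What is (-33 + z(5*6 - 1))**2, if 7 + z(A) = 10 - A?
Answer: 3481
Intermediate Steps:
z(A) = 3 - A (z(A) = -7 + (10 - A) = 3 - A)
(-33 + z(5*6 - 1))**2 = (-33 + (3 - (5*6 - 1)))**2 = (-33 + (3 - (30 - 1)))**2 = (-33 + (3 - 1*29))**2 = (-33 + (3 - 29))**2 = (-33 - 26)**2 = (-59)**2 = 3481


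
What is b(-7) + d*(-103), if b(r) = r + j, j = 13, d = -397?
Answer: 40897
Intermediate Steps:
b(r) = 13 + r (b(r) = r + 13 = 13 + r)
b(-7) + d*(-103) = (13 - 7) - 397*(-103) = 6 + 40891 = 40897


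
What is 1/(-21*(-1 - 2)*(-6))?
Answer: -1/378 ≈ -0.0026455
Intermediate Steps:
1/(-21*(-1 - 2)*(-6)) = 1/(-21*(-3)*(-6)) = 1/(63*(-6)) = 1/(-378) = -1/378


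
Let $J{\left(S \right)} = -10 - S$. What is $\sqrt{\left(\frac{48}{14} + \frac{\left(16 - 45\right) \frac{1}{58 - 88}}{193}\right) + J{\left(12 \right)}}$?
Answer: $\frac{i \sqrt{30498703410}}{40530} \approx 4.3089 i$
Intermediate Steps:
$\sqrt{\left(\frac{48}{14} + \frac{\left(16 - 45\right) \frac{1}{58 - 88}}{193}\right) + J{\left(12 \right)}} = \sqrt{\left(\frac{48}{14} + \frac{\left(16 - 45\right) \frac{1}{58 - 88}}{193}\right) - 22} = \sqrt{\left(48 \cdot \frac{1}{14} + - \frac{29}{-30} \cdot \frac{1}{193}\right) - 22} = \sqrt{\left(\frac{24}{7} + \left(-29\right) \left(- \frac{1}{30}\right) \frac{1}{193}\right) - 22} = \sqrt{\left(\frac{24}{7} + \frac{29}{30} \cdot \frac{1}{193}\right) - 22} = \sqrt{\left(\frac{24}{7} + \frac{29}{5790}\right) - 22} = \sqrt{\frac{139163}{40530} - 22} = \sqrt{- \frac{752497}{40530}} = \frac{i \sqrt{30498703410}}{40530}$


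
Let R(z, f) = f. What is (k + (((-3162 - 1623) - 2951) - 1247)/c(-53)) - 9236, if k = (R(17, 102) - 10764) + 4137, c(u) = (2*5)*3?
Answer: -481813/30 ≈ -16060.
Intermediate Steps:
c(u) = 30 (c(u) = 10*3 = 30)
k = -6525 (k = (102 - 10764) + 4137 = -10662 + 4137 = -6525)
(k + (((-3162 - 1623) - 2951) - 1247)/c(-53)) - 9236 = (-6525 + (((-3162 - 1623) - 2951) - 1247)/30) - 9236 = (-6525 + ((-4785 - 2951) - 1247)*(1/30)) - 9236 = (-6525 + (-7736 - 1247)*(1/30)) - 9236 = (-6525 - 8983*1/30) - 9236 = (-6525 - 8983/30) - 9236 = -204733/30 - 9236 = -481813/30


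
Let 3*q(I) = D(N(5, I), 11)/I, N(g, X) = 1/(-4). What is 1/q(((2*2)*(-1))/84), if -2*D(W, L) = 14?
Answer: 1/49 ≈ 0.020408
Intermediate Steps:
N(g, X) = -¼ (N(g, X) = 1*(-¼) = -¼)
D(W, L) = -7 (D(W, L) = -½*14 = -7)
q(I) = -7/(3*I) (q(I) = (-7/I)/3 = -7/(3*I))
1/q(((2*2)*(-1))/84) = 1/(-7/(3*(((2*2)*(-1))/84))) = 1/(-7/(3*((4*(-1))*(1/84)))) = 1/(-7/(3*((-4*1/84)))) = 1/(-7/(3*(-1/21))) = 1/(-7/3*(-21)) = 1/49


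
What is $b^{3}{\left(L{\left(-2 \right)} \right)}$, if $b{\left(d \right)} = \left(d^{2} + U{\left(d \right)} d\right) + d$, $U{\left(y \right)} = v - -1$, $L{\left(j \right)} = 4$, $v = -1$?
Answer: $8000$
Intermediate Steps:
$U{\left(y \right)} = 0$ ($U{\left(y \right)} = -1 - -1 = -1 + 1 = 0$)
$b{\left(d \right)} = d + d^{2}$ ($b{\left(d \right)} = \left(d^{2} + 0 d\right) + d = \left(d^{2} + 0\right) + d = d^{2} + d = d + d^{2}$)
$b^{3}{\left(L{\left(-2 \right)} \right)} = \left(4 \left(1 + 4\right)\right)^{3} = \left(4 \cdot 5\right)^{3} = 20^{3} = 8000$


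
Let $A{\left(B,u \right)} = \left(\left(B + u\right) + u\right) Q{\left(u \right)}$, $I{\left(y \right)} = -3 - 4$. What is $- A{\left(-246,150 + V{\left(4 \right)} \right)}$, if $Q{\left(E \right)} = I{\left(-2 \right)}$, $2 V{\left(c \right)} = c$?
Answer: $406$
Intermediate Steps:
$I{\left(y \right)} = -7$ ($I{\left(y \right)} = -3 - 4 = -7$)
$V{\left(c \right)} = \frac{c}{2}$
$Q{\left(E \right)} = -7$
$A{\left(B,u \right)} = - 14 u - 7 B$ ($A{\left(B,u \right)} = \left(\left(B + u\right) + u\right) \left(-7\right) = \left(B + 2 u\right) \left(-7\right) = - 14 u - 7 B$)
$- A{\left(-246,150 + V{\left(4 \right)} \right)} = - (- 14 \left(150 + \frac{1}{2} \cdot 4\right) - -1722) = - (- 14 \left(150 + 2\right) + 1722) = - (\left(-14\right) 152 + 1722) = - (-2128 + 1722) = \left(-1\right) \left(-406\right) = 406$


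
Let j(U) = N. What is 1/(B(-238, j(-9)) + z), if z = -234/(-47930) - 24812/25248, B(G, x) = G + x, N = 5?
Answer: -151267080/35393146031 ≈ -0.0042739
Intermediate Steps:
j(U) = 5
z = -147916391/151267080 (z = -234*(-1/47930) - 24812*1/25248 = 117/23965 - 6203/6312 = -147916391/151267080 ≈ -0.97785)
1/(B(-238, j(-9)) + z) = 1/((-238 + 5) - 147916391/151267080) = 1/(-233 - 147916391/151267080) = 1/(-35393146031/151267080) = -151267080/35393146031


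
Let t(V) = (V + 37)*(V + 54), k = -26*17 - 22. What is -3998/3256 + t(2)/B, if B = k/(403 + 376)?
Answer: -173168909/47212 ≈ -3667.9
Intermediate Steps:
k = -464 (k = -442 - 22 = -464)
B = -464/779 (B = -464/(403 + 376) = -464/779 ≈ -0.59564)
t(V) = (37 + V)*(54 + V)
-3998/3256 + t(2)/B = -3998/3256 + (1998 + 2² + 91*2)/(-464/779) = -3998*1/3256 + (1998 + 4 + 182)*(-779/464) = -1999/1628 + 2184*(-779/464) = -1999/1628 - 212667/58 = -173168909/47212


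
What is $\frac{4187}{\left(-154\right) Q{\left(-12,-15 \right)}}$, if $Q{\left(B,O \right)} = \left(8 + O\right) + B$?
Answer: $\frac{4187}{2926} \approx 1.431$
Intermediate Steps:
$Q{\left(B,O \right)} = 8 + B + O$
$\frac{4187}{\left(-154\right) Q{\left(-12,-15 \right)}} = \frac{4187}{\left(-154\right) \left(8 - 12 - 15\right)} = \frac{4187}{\left(-154\right) \left(-19\right)} = \frac{4187}{2926}$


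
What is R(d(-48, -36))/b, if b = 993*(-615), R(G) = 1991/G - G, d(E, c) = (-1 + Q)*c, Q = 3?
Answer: -3193/43970040 ≈ -7.2618e-5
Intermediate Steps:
d(E, c) = 2*c (d(E, c) = (-1 + 3)*c = 2*c)
R(G) = -G + 1991/G
b = -610695
R(d(-48, -36))/b = (-2*(-36) + 1991/((2*(-36))))/(-610695) = (-1*(-72) + 1991/(-72))*(-1/610695) = (72 + 1991*(-1/72))*(-1/610695) = (72 - 1991/72)*(-1/610695) = (3193/72)*(-1/610695) = -3193/43970040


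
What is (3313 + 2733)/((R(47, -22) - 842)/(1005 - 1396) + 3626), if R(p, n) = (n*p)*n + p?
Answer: 2363986/1395813 ≈ 1.6936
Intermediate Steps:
R(p, n) = p + p*n² (R(p, n) = p*n² + p = p + p*n²)
(3313 + 2733)/((R(47, -22) - 842)/(1005 - 1396) + 3626) = (3313 + 2733)/((47*(1 + (-22)²) - 842)/(1005 - 1396) + 3626) = 6046/((47*(1 + 484) - 842)/(-391) + 3626) = 6046/((47*485 - 842)*(-1/391) + 3626) = 6046/((22795 - 842)*(-1/391) + 3626) = 6046/(21953*(-1/391) + 3626) = 6046/(-21953/391 + 3626) = 6046/(1395813/391) = 6046*(391/1395813) = 2363986/1395813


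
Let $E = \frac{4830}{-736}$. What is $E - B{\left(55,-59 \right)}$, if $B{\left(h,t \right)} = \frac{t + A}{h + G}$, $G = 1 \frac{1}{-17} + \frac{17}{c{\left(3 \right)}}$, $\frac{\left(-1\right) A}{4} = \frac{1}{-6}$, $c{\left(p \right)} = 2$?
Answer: $- \frac{584255}{103536} \approx -5.643$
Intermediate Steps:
$A = \frac{2}{3}$ ($A = - \frac{4}{-6} = \left(-4\right) \left(- \frac{1}{6}\right) = \frac{2}{3} \approx 0.66667$)
$G = \frac{287}{34}$ ($G = 1 \frac{1}{-17} + \frac{17}{2} = 1 \left(- \frac{1}{17}\right) + 17 \cdot \frac{1}{2} = - \frac{1}{17} + \frac{17}{2} = \frac{287}{34} \approx 8.4412$)
$B{\left(h,t \right)} = \frac{\frac{2}{3} + t}{\frac{287}{34} + h}$ ($B{\left(h,t \right)} = \frac{t + \frac{2}{3}}{h + \frac{287}{34}} = \frac{\frac{2}{3} + t}{\frac{287}{34} + h}$)
$E = - \frac{105}{16}$ ($E = 4830 \left(- \frac{1}{736}\right) = - \frac{105}{16} \approx -6.5625$)
$E - B{\left(55,-59 \right)} = - \frac{105}{16} - \frac{34 \left(2 + 3 \left(-59\right)\right)}{3 \left(287 + 34 \cdot 55\right)} = - \frac{105}{16} - \frac{34 \left(2 - 177\right)}{3 \left(287 + 1870\right)} = - \frac{105}{16} - \frac{34}{3} \cdot \frac{1}{2157} \left(-175\right) = - \frac{105}{16} - - \frac{5950}{6471} = - \frac{105}{16} + \frac{5950}{6471} = - \frac{584255}{103536}$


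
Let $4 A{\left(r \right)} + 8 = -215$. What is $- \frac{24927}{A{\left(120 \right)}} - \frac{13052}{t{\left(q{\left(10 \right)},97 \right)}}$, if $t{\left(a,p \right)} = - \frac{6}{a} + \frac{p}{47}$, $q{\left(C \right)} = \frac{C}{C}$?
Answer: $\frac{155243992}{41255} \approx 3763.0$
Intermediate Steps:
$A{\left(r \right)} = - \frac{223}{4}$ ($A{\left(r \right)} = -2 + \frac{1}{4} \left(-215\right) = -2 - \frac{215}{4} = - \frac{223}{4}$)
$q{\left(C \right)} = 1$
$t{\left(a,p \right)} = - \frac{6}{a} + \frac{p}{47}$ ($t{\left(a,p \right)} = - \frac{6}{a} + p \frac{1}{47} = - \frac{6}{a} + \frac{p}{47}$)
$- \frac{24927}{A{\left(120 \right)}} - \frac{13052}{t{\left(q{\left(10 \right)},97 \right)}} = - \frac{24927}{- \frac{223}{4}} - \frac{13052}{- \frac{6}{1} + \frac{1}{47} \cdot 97} = \left(-24927\right) \left(- \frac{4}{223}\right) - \frac{13052}{\left(-6\right) 1 + \frac{97}{47}} = \frac{99708}{223} - \frac{13052}{-6 + \frac{97}{47}} = \frac{99708}{223} - \frac{13052}{- \frac{185}{47}} = \frac{99708}{223} - - \frac{613444}{185} = \frac{99708}{223} + \frac{613444}{185} = \frac{155243992}{41255}$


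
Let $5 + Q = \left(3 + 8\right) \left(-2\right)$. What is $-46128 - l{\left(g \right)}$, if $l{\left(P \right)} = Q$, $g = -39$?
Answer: $-46101$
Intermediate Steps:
$Q = -27$ ($Q = -5 + \left(3 + 8\right) \left(-2\right) = -5 + 11 \left(-2\right) = -5 - 22 = -27$)
$l{\left(P \right)} = -27$
$-46128 - l{\left(g \right)} = -46128 - -27 = -46128 + 27 = -46101$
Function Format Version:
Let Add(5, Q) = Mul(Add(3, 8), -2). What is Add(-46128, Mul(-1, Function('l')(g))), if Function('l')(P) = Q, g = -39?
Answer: -46101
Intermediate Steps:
Q = -27 (Q = Add(-5, Mul(Add(3, 8), -2)) = Add(-5, Mul(11, -2)) = Add(-5, -22) = -27)
Function('l')(P) = -27
Add(-46128, Mul(-1, Function('l')(g))) = Add(-46128, Mul(-1, -27)) = Add(-46128, 27) = -46101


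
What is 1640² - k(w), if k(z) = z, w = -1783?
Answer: 2691383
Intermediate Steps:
1640² - k(w) = 1640² - 1*(-1783) = 2689600 + 1783 = 2691383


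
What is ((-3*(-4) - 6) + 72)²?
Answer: 6084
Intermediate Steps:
((-3*(-4) - 6) + 72)² = ((12 - 6) + 72)² = (6 + 72)² = 78² = 6084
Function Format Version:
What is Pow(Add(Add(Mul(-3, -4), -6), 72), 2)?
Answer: 6084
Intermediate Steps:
Pow(Add(Add(Mul(-3, -4), -6), 72), 2) = Pow(Add(Add(12, -6), 72), 2) = Pow(Add(6, 72), 2) = Pow(78, 2) = 6084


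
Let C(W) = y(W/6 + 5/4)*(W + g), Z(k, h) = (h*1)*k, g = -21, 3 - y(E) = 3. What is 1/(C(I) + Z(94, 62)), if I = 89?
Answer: 1/5828 ≈ 0.00017159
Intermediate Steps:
y(E) = 0 (y(E) = 3 - 1*3 = 3 - 3 = 0)
Z(k, h) = h*k
C(W) = 0 (C(W) = 0*(W - 21) = 0*(-21 + W) = 0)
1/(C(I) + Z(94, 62)) = 1/(0 + 62*94) = 1/(0 + 5828) = 1/5828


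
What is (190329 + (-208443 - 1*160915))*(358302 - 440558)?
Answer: 14726209424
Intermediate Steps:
(190329 + (-208443 - 1*160915))*(358302 - 440558) = (190329 + (-208443 - 160915))*(-82256) = (190329 - 369358)*(-82256) = -179029*(-82256) = 14726209424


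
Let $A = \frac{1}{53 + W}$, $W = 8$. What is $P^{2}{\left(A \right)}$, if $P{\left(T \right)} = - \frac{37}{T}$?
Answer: $5094049$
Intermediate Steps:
$A = \frac{1}{61}$ ($A = \frac{1}{53 + 8} = \frac{1}{61} \approx 0.016393$)
$P^{2}{\left(A \right)} = \left(- 37 \frac{1}{\frac{1}{61}}\right)^{2} = \left(\left(-37\right) 61\right)^{2} = \left(-2257\right)^{2} = 5094049$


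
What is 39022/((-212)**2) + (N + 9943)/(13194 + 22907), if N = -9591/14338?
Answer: 6651331349007/5815934926568 ≈ 1.1436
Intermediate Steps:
N = -9591/14338 (N = -9591*1/14338 = -9591/14338 ≈ -0.66892)
39022/((-212)**2) + (N + 9943)/(13194 + 22907) = 39022/((-212)**2) + (-9591/14338 + 9943)/(13194 + 22907) = 39022/44944 + (142553143/14338)/36101 = 39022*(1/44944) + (142553143/14338)*(1/36101) = 19511/22472 + 142553143/517616138 = 6651331349007/5815934926568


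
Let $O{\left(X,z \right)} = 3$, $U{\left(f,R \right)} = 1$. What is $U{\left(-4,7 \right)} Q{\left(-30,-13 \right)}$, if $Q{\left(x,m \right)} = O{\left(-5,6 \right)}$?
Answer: $3$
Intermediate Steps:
$Q{\left(x,m \right)} = 3$
$U{\left(-4,7 \right)} Q{\left(-30,-13 \right)} = 1 \cdot 3 = 3$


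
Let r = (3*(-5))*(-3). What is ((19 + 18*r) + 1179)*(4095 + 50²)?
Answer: 13242760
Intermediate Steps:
r = 45 (r = -15*(-3) = 45)
((19 + 18*r) + 1179)*(4095 + 50²) = ((19 + 18*45) + 1179)*(4095 + 50²) = ((19 + 810) + 1179)*(4095 + 2500) = (829 + 1179)*6595 = 2008*6595 = 13242760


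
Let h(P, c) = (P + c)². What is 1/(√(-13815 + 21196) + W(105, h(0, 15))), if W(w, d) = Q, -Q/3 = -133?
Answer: 399/151820 - 11*√61/151820 ≈ 0.0020622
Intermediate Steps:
Q = 399 (Q = -3*(-133) = 399)
W(w, d) = 399
1/(√(-13815 + 21196) + W(105, h(0, 15))) = 1/(√(-13815 + 21196) + 399) = 1/(√7381 + 399) = 1/(11*√61 + 399) = 1/(399 + 11*√61)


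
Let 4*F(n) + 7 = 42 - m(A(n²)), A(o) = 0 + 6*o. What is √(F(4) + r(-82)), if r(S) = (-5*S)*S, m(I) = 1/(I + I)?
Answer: I*√77440323/48 ≈ 183.33*I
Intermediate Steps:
A(o) = 6*o
m(I) = 1/(2*I)
r(S) = -5*S²
F(n) = 35/4 - 1/(48*n²) (F(n) = -7/4 + (42 - 1/(2*(6*n²)))/4 = -7/4 + (42 - 1/(6*n²)/2)/4 = -7/4 + (42 - 1/(12*n²))/4 = -7/4 + (21/2 - 1/(48*n²)) = 35/4 - 1/(48*n²))
√(F(4) + r(-82)) = √((35/4 - 1/48/4²) - 5*(-82)²) = √((35/4 - 1/48*1/16) - 5*6724) = √((35/4 - 1/768) - 33620) = √(6719/768 - 33620) = √(-25813441/768) = I*√77440323/48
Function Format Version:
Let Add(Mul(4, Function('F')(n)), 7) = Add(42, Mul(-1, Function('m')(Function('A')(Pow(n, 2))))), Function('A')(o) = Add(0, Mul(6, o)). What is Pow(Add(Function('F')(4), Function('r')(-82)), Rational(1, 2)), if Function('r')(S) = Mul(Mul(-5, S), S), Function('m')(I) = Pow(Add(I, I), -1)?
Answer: Mul(Rational(1, 48), I, Pow(77440323, Rational(1, 2))) ≈ Mul(183.33, I)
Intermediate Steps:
Function('A')(o) = Mul(6, o)
Function('m')(I) = Mul(Rational(1, 2), Pow(I, -1)) (Function('m')(I) = Pow(Mul(2, I), -1) = Mul(Rational(1, 2), Pow(I, -1)))
Function('r')(S) = Mul(-5, Pow(S, 2))
Function('F')(n) = Add(Rational(35, 4), Mul(Rational(-1, 48), Pow(n, -2))) (Function('F')(n) = Add(Rational(-7, 4), Mul(Rational(1, 4), Add(42, Mul(-1, Mul(Rational(1, 2), Pow(Mul(6, Pow(n, 2)), -1)))))) = Add(Rational(-7, 4), Mul(Rational(1, 4), Add(42, Mul(-1, Mul(Rational(1, 2), Mul(Rational(1, 6), Pow(n, -2))))))) = Add(Rational(-7, 4), Mul(Rational(1, 4), Add(42, Mul(-1, Mul(Rational(1, 12), Pow(n, -2)))))) = Add(Rational(-7, 4), Mul(Rational(1, 4), Add(42, Mul(Rational(-1, 12), Pow(n, -2))))) = Add(Rational(-7, 4), Add(Rational(21, 2), Mul(Rational(-1, 48), Pow(n, -2)))) = Add(Rational(35, 4), Mul(Rational(-1, 48), Pow(n, -2))))
Pow(Add(Function('F')(4), Function('r')(-82)), Rational(1, 2)) = Pow(Add(Add(Rational(35, 4), Mul(Rational(-1, 48), Pow(4, -2))), Mul(-5, Pow(-82, 2))), Rational(1, 2)) = Pow(Add(Add(Rational(35, 4), Mul(Rational(-1, 48), Rational(1, 16))), Mul(-5, 6724)), Rational(1, 2)) = Pow(Add(Add(Rational(35, 4), Rational(-1, 768)), -33620), Rational(1, 2)) = Pow(Add(Rational(6719, 768), -33620), Rational(1, 2)) = Pow(Rational(-25813441, 768), Rational(1, 2)) = Mul(Rational(1, 48), I, Pow(77440323, Rational(1, 2)))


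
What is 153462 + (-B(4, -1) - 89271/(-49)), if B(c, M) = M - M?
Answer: 1086987/7 ≈ 1.5528e+5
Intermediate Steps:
B(c, M) = 0
153462 + (-B(4, -1) - 89271/(-49)) = 153462 + (-1*0 - 89271/(-49)) = 153462 + (0 - 89271*(-1)/49) = 153462 + (0 - 327*(-39/7)) = 153462 + (0 + 12753/7) = 153462 + 12753/7 = 1086987/7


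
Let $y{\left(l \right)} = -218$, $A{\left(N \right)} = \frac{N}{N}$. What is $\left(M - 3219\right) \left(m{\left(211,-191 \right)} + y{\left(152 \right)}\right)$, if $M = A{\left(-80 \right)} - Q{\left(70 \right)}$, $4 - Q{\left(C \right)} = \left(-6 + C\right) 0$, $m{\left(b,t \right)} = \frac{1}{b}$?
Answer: $\frac{148202334}{211} \approx 7.0238 \cdot 10^{5}$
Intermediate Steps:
$A{\left(N \right)} = 1$
$Q{\left(C \right)} = 4$ ($Q{\left(C \right)} = 4 - \left(-6 + C\right) 0 = 4 - 0 = 4 + 0 = 4$)
$M = -3$ ($M = 1 - 4 = -3$)
$\left(M - 3219\right) \left(m{\left(211,-191 \right)} + y{\left(152 \right)}\right) = \left(-3 - 3219\right) \left(\frac{1}{211} - 218\right) = - 3222 \left(\frac{1}{211} - 218\right) = \left(-3222\right) \left(- \frac{45997}{211}\right) = \frac{148202334}{211}$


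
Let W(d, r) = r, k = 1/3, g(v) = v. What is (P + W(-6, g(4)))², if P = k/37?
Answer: 198025/12321 ≈ 16.072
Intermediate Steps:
k = ⅓ ≈ 0.33333
P = 1/111 (P = (⅓)/37 = (⅓)*(1/37) = 1/111 ≈ 0.0090090)
(P + W(-6, g(4)))² = (1/111 + 4)² = (445/111)² = 198025/12321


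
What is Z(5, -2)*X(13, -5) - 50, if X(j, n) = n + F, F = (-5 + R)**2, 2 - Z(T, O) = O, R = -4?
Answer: 254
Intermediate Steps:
Z(T, O) = 2 - O
F = 81 (F = (-5 - 4)**2 = (-9)**2 = 81)
X(j, n) = 81 + n (X(j, n) = n + 81 = 81 + n)
Z(5, -2)*X(13, -5) - 50 = (2 - 1*(-2))*(81 - 5) - 50 = (2 + 2)*76 - 50 = 4*76 - 50 = 304 - 50 = 254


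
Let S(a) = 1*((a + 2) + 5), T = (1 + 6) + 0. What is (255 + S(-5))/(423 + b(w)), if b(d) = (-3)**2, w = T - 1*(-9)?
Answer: 257/432 ≈ 0.59491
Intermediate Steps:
T = 7 (T = 7 + 0 = 7)
w = 16 (w = 7 - 1*(-9) = 7 + 9 = 16)
b(d) = 9
S(a) = 7 + a (S(a) = 1*((2 + a) + 5) = 1*(7 + a) = 7 + a)
(255 + S(-5))/(423 + b(w)) = (255 + (7 - 5))/(423 + 9) = (255 + 2)/432 = 257*(1/432) = 257/432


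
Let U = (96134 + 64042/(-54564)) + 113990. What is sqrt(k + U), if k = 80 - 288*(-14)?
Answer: sqrt(159456593114742)/27282 ≈ 462.85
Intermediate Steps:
U = 5732570947/27282 (U = (96134 + 64042*(-1/54564)) + 113990 = (96134 - 32021/27282) + 113990 = 2622695767/27282 + 113990 = 5732570947/27282 ≈ 2.1012e+5)
k = 4112 (k = 80 + 4032 = 4112)
sqrt(k + U) = sqrt(4112 + 5732570947/27282) = sqrt(5844754531/27282) = sqrt(159456593114742)/27282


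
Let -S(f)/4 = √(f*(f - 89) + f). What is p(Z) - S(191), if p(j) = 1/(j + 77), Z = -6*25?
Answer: -1/73 + 4*√19673 ≈ 561.03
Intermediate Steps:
Z = -150
S(f) = -4*√(f + f*(-89 + f)) (S(f) = -4*√(f*(f - 89) + f) = -4*√(f*(-89 + f) + f) = -4*√(f + f*(-89 + f)))
p(j) = 1/(77 + j)
p(Z) - S(191) = 1/(77 - 150) - (-4)*√(191*(-88 + 191)) = 1/(-73) - (-4)*√(191*103) = -1/73 - (-4)*√19673 = -1/73 + 4*√19673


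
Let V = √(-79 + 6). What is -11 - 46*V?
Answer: -11 - 46*I*√73 ≈ -11.0 - 393.02*I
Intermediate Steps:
V = I*√73 (V = √(-73) = I*√73 ≈ 8.544*I)
-11 - 46*V = -11 - 46*I*√73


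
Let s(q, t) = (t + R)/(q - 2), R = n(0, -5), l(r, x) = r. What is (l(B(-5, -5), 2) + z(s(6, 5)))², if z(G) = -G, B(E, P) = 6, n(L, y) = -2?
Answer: 441/16 ≈ 27.563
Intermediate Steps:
R = -2
s(q, t) = (-2 + t)/(-2 + q) (s(q, t) = (t - 2)/(q - 2) = (-2 + t)/(-2 + q))
(l(B(-5, -5), 2) + z(s(6, 5)))² = (6 - (-2 + 5)/(-2 + 6))² = (6 - 3/4)² = (6 - 1*¾)² = (6 - ¾)² = (21/4)² = 441/16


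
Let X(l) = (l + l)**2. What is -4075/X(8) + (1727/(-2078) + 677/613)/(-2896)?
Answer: -469769465765/29511722752 ≈ -15.918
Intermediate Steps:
X(l) = 4*l**2 (X(l) = (2*l)**2 = 4*l**2)
-4075/X(8) + (1727/(-2078) + 677/613)/(-2896) = -4075/(4*8**2) + (1727/(-2078) + 677/613)/(-2896) = -4075/(4*64) + (1727*(-1/2078) + 677*(1/613))*(-1/2896) = -4075/256 + (-1727/2078 + 677/613)*(-1/2896) = -4075*1/256 + (348155/1273814)*(-1/2896) = -4075/256 - 348155/3688965344 = -469769465765/29511722752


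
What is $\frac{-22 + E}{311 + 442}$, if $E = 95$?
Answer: $\frac{73}{753} \approx 0.096946$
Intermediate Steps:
$\frac{-22 + E}{311 + 442} = \frac{-22 + 95}{311 + 442} = \frac{73}{753}$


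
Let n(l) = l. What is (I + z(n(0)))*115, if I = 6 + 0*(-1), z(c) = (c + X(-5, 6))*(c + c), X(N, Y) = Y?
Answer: 690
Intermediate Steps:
z(c) = 2*c*(6 + c) (z(c) = (c + 6)*(c + c) = (6 + c)*(2*c) = 2*c*(6 + c))
I = 6 (I = 6 + 0 = 6)
(I + z(n(0)))*115 = (6 + 2*0*(6 + 0))*115 = (6 + 2*0*6)*115 = (6 + 0)*115 = 6*115 = 690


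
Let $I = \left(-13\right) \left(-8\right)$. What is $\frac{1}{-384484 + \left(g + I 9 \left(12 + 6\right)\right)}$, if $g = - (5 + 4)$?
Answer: $- \frac{1}{367645} \approx -2.72 \cdot 10^{-6}$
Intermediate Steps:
$g = -9$ ($g = \left(-1\right) 9 = -9$)
$I = 104$
$\frac{1}{-384484 + \left(g + I 9 \left(12 + 6\right)\right)} = \frac{1}{-384484 - \left(9 - 104 \cdot 9 \left(12 + 6\right)\right)} = \frac{1}{-384484 - \left(9 - 104 \cdot 9 \cdot 18\right)} = \frac{1}{-384484 + \left(-9 + 104 \cdot 162\right)} = \frac{1}{-384484 + \left(-9 + 16848\right)} = \frac{1}{-384484 + 16839} = \frac{1}{-367645} = - \frac{1}{367645}$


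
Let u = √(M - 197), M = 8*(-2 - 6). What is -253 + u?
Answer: -253 + 3*I*√29 ≈ -253.0 + 16.155*I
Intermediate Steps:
M = -64 (M = 8*(-8) = -64)
u = 3*I*√29 (u = √(-64 - 197) = √(-261) = 3*I*√29 ≈ 16.155*I)
-253 + u = -253 + 3*I*√29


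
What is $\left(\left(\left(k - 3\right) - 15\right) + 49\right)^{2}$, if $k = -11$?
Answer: $400$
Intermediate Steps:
$\left(\left(\left(k - 3\right) - 15\right) + 49\right)^{2} = \left(\left(\left(-11 - 3\right) - 15\right) + 49\right)^{2} = \left(\left(-14 - 15\right) + 49\right)^{2} = \left(-29 + 49\right)^{2} = 20^{2} = 400$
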